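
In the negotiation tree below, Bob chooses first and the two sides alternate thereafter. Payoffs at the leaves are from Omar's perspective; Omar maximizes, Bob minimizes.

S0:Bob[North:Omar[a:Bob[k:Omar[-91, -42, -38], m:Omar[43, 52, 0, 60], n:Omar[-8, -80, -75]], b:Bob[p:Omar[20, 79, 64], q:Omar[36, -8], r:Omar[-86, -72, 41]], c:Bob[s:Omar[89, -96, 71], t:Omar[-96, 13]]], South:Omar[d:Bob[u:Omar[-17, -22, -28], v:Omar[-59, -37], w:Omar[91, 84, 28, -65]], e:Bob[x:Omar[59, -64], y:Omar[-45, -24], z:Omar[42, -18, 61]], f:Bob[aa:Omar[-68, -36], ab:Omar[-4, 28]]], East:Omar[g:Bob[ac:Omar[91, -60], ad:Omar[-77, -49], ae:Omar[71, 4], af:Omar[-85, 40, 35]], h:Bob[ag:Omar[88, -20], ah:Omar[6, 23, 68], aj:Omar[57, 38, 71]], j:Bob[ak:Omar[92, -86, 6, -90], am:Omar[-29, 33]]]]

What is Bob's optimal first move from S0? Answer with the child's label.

South

k (Omar): max(-91, -42, -38) = -38
m (Omar): max(43, 52, 0, 60) = 60
n (Omar): max(-8, -80, -75) = -8
a (Bob): min(-38, 60, -8) = -38
p (Omar): max(20, 79, 64) = 79
q (Omar): max(36, -8) = 36
r (Omar): max(-86, -72, 41) = 41
b (Bob): min(79, 36, 41) = 36
s (Omar): max(89, -96, 71) = 89
t (Omar): max(-96, 13) = 13
c (Bob): min(89, 13) = 13
North (Omar): max(-38, 36, 13) = 36
u (Omar): max(-17, -22, -28) = -17
v (Omar): max(-59, -37) = -37
w (Omar): max(91, 84, 28, -65) = 91
d (Bob): min(-17, -37, 91) = -37
x (Omar): max(59, -64) = 59
y (Omar): max(-45, -24) = -24
z (Omar): max(42, -18, 61) = 61
e (Bob): min(59, -24, 61) = -24
aa (Omar): max(-68, -36) = -36
ab (Omar): max(-4, 28) = 28
f (Bob): min(-36, 28) = -36
South (Omar): max(-37, -24, -36) = -24
ac (Omar): max(91, -60) = 91
ad (Omar): max(-77, -49) = -49
ae (Omar): max(71, 4) = 71
af (Omar): max(-85, 40, 35) = 40
g (Bob): min(91, -49, 71, 40) = -49
ag (Omar): max(88, -20) = 88
ah (Omar): max(6, 23, 68) = 68
aj (Omar): max(57, 38, 71) = 71
h (Bob): min(88, 68, 71) = 68
ak (Omar): max(92, -86, 6, -90) = 92
am (Omar): max(-29, 33) = 33
j (Bob): min(92, 33) = 33
East (Omar): max(-49, 68, 33) = 68
S0 (Bob): min(36, -24, 68) = -24
Bob at S0 wants the lowest of {North=36, South=-24, East=68}, so chooses South.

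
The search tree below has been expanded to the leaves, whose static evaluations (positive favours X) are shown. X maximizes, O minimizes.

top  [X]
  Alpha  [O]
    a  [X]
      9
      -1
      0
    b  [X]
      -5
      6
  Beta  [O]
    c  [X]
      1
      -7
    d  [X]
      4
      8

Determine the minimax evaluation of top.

a (X): max(9, -1, 0) = 9
b (X): max(-5, 6) = 6
Alpha (O): min(9, 6) = 6
c (X): max(1, -7) = 1
d (X): max(4, 8) = 8
Beta (O): min(1, 8) = 1
top (X): max(6, 1) = 6

6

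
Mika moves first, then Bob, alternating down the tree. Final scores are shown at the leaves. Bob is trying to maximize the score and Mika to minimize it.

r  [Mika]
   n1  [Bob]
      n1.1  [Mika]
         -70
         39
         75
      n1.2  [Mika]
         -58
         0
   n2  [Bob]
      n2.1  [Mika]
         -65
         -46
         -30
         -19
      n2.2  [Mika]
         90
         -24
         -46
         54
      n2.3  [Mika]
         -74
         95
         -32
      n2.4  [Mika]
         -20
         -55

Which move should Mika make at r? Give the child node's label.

n1.1 (Mika): min(-70, 39, 75) = -70
n1.2 (Mika): min(-58, 0) = -58
n1 (Bob): max(-70, -58) = -58
n2.1 (Mika): min(-65, -46, -30, -19) = -65
n2.2 (Mika): min(90, -24, -46, 54) = -46
n2.3 (Mika): min(-74, 95, -32) = -74
n2.4 (Mika): min(-20, -55) = -55
n2 (Bob): max(-65, -46, -74, -55) = -46
r (Mika): min(-58, -46) = -58
Mika at r wants the lowest of {n1=-58, n2=-46}, so chooses n1.

n1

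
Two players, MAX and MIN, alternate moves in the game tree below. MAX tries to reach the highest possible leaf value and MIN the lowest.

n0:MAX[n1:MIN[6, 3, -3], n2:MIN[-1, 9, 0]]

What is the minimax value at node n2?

n2 (MIN): min(-1, 9, 0) = -1

-1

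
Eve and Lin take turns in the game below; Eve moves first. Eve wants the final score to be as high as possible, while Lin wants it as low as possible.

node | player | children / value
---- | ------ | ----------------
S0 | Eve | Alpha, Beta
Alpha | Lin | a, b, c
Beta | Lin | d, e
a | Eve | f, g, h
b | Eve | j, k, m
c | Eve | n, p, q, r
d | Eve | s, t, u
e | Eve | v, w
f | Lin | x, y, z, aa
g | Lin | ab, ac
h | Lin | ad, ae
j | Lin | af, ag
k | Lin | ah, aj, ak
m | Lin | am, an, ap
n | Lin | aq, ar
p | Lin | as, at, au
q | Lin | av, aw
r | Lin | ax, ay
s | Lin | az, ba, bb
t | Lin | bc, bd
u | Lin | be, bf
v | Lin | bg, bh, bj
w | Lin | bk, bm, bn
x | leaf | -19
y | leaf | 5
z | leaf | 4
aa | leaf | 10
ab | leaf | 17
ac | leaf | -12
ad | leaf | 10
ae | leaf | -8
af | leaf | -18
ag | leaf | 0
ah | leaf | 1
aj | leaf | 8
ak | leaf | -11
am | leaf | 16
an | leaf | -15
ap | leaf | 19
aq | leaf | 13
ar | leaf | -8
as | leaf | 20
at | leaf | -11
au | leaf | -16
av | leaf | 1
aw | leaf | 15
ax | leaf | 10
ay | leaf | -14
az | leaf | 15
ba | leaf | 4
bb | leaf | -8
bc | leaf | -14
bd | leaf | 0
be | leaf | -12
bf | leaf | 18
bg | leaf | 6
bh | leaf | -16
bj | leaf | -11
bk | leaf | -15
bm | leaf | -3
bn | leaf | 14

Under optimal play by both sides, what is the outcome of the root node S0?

-11

f (Lin): min(-19, 5, 4, 10) = -19
g (Lin): min(17, -12) = -12
h (Lin): min(10, -8) = -8
a (Eve): max(-19, -12, -8) = -8
j (Lin): min(-18, 0) = -18
k (Lin): min(1, 8, -11) = -11
m (Lin): min(16, -15, 19) = -15
b (Eve): max(-18, -11, -15) = -11
n (Lin): min(13, -8) = -8
p (Lin): min(20, -11, -16) = -16
q (Lin): min(1, 15) = 1
r (Lin): min(10, -14) = -14
c (Eve): max(-8, -16, 1, -14) = 1
Alpha (Lin): min(-8, -11, 1) = -11
s (Lin): min(15, 4, -8) = -8
t (Lin): min(-14, 0) = -14
u (Lin): min(-12, 18) = -12
d (Eve): max(-8, -14, -12) = -8
v (Lin): min(6, -16, -11) = -16
w (Lin): min(-15, -3, 14) = -15
e (Eve): max(-16, -15) = -15
Beta (Lin): min(-8, -15) = -15
S0 (Eve): max(-11, -15) = -11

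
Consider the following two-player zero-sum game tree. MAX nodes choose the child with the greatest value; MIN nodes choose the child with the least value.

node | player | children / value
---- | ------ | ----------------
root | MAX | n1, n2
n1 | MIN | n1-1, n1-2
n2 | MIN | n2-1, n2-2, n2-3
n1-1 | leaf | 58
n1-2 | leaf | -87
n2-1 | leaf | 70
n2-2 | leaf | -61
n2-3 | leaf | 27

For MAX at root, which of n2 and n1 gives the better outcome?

n2 (MIN): min(70, -61, 27) = -61
n1 (MIN): min(58, -87) = -87
MAX prefers the higher value; n2=-61, n1=-87. n2 is better since -61 > -87.

n2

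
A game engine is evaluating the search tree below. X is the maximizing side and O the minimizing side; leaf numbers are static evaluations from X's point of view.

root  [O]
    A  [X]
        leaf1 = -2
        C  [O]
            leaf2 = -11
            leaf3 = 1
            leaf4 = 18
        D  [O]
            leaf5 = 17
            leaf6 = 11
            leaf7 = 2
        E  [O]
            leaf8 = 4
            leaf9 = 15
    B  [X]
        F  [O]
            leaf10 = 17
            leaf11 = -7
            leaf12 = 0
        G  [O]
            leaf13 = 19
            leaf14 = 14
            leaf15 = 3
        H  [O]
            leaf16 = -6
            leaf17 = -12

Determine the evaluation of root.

3

C (O): min(-11, 1, 18) = -11
D (O): min(17, 11, 2) = 2
E (O): min(4, 15) = 4
A (X): max(-2, -11, 2, 4) = 4
F (O): min(17, -7, 0) = -7
G (O): min(19, 14, 3) = 3
H (O): min(-6, -12) = -12
B (X): max(-7, 3, -12) = 3
root (O): min(4, 3) = 3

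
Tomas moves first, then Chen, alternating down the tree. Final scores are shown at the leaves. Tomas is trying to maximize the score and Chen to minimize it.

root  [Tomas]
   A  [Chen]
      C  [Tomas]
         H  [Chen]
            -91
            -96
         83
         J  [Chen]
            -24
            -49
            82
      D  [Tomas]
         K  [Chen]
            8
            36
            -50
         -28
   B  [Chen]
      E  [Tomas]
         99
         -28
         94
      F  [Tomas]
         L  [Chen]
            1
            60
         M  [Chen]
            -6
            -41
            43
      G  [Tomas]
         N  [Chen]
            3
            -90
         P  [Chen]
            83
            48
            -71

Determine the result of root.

-28

H (Chen): min(-91, -96) = -96
J (Chen): min(-24, -49, 82) = -49
C (Tomas): max(-96, 83, -49) = 83
K (Chen): min(8, 36, -50) = -50
D (Tomas): max(-50, -28) = -28
A (Chen): min(83, -28) = -28
E (Tomas): max(99, -28, 94) = 99
L (Chen): min(1, 60) = 1
M (Chen): min(-6, -41, 43) = -41
F (Tomas): max(1, -41) = 1
N (Chen): min(3, -90) = -90
P (Chen): min(83, 48, -71) = -71
G (Tomas): max(-90, -71) = -71
B (Chen): min(99, 1, -71) = -71
root (Tomas): max(-28, -71) = -28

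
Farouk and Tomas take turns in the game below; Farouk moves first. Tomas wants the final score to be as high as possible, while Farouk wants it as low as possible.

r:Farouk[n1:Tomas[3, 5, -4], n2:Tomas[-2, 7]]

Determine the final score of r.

5

n1 (Tomas): max(3, 5, -4) = 5
n2 (Tomas): max(-2, 7) = 7
r (Farouk): min(5, 7) = 5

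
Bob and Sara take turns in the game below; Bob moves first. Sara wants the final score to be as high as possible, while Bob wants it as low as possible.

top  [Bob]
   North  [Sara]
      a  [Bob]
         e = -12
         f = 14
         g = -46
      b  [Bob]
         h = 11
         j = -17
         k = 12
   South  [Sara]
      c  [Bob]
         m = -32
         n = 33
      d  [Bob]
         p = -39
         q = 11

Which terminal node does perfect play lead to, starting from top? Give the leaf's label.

m

a (Bob): min(-12, 14, -46) = -46
b (Bob): min(11, -17, 12) = -17
North (Sara): max(-46, -17) = -17
c (Bob): min(-32, 33) = -32
d (Bob): min(-39, 11) = -39
South (Sara): max(-32, -39) = -32
top (Bob): min(-17, -32) = -32
At top, Bob picks South (lowest: -32).
At South, Sara picks c (highest: -32).
At c, Bob picks m (lowest: -32).
Terminal value -32.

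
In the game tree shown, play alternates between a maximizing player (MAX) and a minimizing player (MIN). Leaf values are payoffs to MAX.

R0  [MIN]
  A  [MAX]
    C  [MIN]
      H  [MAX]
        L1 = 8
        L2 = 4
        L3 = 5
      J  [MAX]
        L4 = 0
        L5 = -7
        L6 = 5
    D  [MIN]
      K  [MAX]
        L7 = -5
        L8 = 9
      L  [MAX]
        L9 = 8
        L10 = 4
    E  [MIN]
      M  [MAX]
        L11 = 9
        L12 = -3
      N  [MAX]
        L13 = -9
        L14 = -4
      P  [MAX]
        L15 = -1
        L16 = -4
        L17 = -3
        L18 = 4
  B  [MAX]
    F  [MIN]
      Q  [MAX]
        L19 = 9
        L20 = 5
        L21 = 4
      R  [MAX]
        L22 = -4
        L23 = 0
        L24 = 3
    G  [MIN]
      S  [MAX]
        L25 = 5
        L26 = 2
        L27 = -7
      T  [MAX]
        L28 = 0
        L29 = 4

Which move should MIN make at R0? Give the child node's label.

B

H (MAX): max(8, 4, 5) = 8
J (MAX): max(0, -7, 5) = 5
C (MIN): min(8, 5) = 5
K (MAX): max(-5, 9) = 9
L (MAX): max(8, 4) = 8
D (MIN): min(9, 8) = 8
M (MAX): max(9, -3) = 9
N (MAX): max(-9, -4) = -4
P (MAX): max(-1, -4, -3, 4) = 4
E (MIN): min(9, -4, 4) = -4
A (MAX): max(5, 8, -4) = 8
Q (MAX): max(9, 5, 4) = 9
R (MAX): max(-4, 0, 3) = 3
F (MIN): min(9, 3) = 3
S (MAX): max(5, 2, -7) = 5
T (MAX): max(0, 4) = 4
G (MIN): min(5, 4) = 4
B (MAX): max(3, 4) = 4
R0 (MIN): min(8, 4) = 4
MIN at R0 wants the lowest of {A=8, B=4}, so chooses B.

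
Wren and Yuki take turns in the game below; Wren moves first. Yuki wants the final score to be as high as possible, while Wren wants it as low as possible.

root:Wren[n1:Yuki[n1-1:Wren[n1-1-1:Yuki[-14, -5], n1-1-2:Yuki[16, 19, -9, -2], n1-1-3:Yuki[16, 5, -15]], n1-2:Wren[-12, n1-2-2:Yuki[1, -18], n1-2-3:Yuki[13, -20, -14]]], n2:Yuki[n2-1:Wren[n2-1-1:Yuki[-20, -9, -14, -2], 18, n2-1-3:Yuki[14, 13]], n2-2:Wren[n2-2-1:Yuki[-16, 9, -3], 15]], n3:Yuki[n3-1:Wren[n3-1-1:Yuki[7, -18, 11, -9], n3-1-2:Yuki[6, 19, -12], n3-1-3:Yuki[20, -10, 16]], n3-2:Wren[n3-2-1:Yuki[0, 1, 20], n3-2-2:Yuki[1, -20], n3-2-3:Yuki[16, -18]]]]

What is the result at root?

n1-1-1 (Yuki): max(-14, -5) = -5
n1-1-2 (Yuki): max(16, 19, -9, -2) = 19
n1-1-3 (Yuki): max(16, 5, -15) = 16
n1-1 (Wren): min(-5, 19, 16) = -5
n1-2-2 (Yuki): max(1, -18) = 1
n1-2-3 (Yuki): max(13, -20, -14) = 13
n1-2 (Wren): min(-12, 1, 13) = -12
n1 (Yuki): max(-5, -12) = -5
n2-1-1 (Yuki): max(-20, -9, -14, -2) = -2
n2-1-3 (Yuki): max(14, 13) = 14
n2-1 (Wren): min(-2, 18, 14) = -2
n2-2-1 (Yuki): max(-16, 9, -3) = 9
n2-2 (Wren): min(9, 15) = 9
n2 (Yuki): max(-2, 9) = 9
n3-1-1 (Yuki): max(7, -18, 11, -9) = 11
n3-1-2 (Yuki): max(6, 19, -12) = 19
n3-1-3 (Yuki): max(20, -10, 16) = 20
n3-1 (Wren): min(11, 19, 20) = 11
n3-2-1 (Yuki): max(0, 1, 20) = 20
n3-2-2 (Yuki): max(1, -20) = 1
n3-2-3 (Yuki): max(16, -18) = 16
n3-2 (Wren): min(20, 1, 16) = 1
n3 (Yuki): max(11, 1) = 11
root (Wren): min(-5, 9, 11) = -5

-5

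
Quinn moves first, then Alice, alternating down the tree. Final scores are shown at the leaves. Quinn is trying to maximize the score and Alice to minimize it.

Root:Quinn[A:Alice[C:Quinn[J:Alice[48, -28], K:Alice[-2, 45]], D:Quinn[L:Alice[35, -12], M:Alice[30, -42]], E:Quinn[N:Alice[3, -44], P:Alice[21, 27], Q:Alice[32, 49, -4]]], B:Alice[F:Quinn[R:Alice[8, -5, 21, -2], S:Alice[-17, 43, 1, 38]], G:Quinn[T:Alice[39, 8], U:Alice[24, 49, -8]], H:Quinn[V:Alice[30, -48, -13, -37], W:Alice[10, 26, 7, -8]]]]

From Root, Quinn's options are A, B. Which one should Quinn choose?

J (Alice): min(48, -28) = -28
K (Alice): min(-2, 45) = -2
C (Quinn): max(-28, -2) = -2
L (Alice): min(35, -12) = -12
M (Alice): min(30, -42) = -42
D (Quinn): max(-12, -42) = -12
N (Alice): min(3, -44) = -44
P (Alice): min(21, 27) = 21
Q (Alice): min(32, 49, -4) = -4
E (Quinn): max(-44, 21, -4) = 21
A (Alice): min(-2, -12, 21) = -12
R (Alice): min(8, -5, 21, -2) = -5
S (Alice): min(-17, 43, 1, 38) = -17
F (Quinn): max(-5, -17) = -5
T (Alice): min(39, 8) = 8
U (Alice): min(24, 49, -8) = -8
G (Quinn): max(8, -8) = 8
V (Alice): min(30, -48, -13, -37) = -48
W (Alice): min(10, 26, 7, -8) = -8
H (Quinn): max(-48, -8) = -8
B (Alice): min(-5, 8, -8) = -8
Root (Quinn): max(-12, -8) = -8
Quinn at Root wants the highest of {A=-12, B=-8}, so chooses B.

B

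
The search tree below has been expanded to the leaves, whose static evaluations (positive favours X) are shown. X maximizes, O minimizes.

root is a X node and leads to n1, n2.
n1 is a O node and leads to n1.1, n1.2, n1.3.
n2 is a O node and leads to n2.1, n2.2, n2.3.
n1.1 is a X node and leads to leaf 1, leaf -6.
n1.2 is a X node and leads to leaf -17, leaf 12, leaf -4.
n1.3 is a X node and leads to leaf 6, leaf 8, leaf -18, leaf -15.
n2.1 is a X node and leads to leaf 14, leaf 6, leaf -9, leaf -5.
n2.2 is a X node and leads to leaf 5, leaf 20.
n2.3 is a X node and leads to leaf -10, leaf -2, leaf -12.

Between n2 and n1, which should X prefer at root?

n1

n2.1 (X): max(14, 6, -9, -5) = 14
n2.2 (X): max(5, 20) = 20
n2.3 (X): max(-10, -2, -12) = -2
n2 (O): min(14, 20, -2) = -2
n1.1 (X): max(1, -6) = 1
n1.2 (X): max(-17, 12, -4) = 12
n1.3 (X): max(6, 8, -18, -15) = 8
n1 (O): min(1, 12, 8) = 1
X prefers the higher value; n2=-2, n1=1. n1 is better since 1 > -2.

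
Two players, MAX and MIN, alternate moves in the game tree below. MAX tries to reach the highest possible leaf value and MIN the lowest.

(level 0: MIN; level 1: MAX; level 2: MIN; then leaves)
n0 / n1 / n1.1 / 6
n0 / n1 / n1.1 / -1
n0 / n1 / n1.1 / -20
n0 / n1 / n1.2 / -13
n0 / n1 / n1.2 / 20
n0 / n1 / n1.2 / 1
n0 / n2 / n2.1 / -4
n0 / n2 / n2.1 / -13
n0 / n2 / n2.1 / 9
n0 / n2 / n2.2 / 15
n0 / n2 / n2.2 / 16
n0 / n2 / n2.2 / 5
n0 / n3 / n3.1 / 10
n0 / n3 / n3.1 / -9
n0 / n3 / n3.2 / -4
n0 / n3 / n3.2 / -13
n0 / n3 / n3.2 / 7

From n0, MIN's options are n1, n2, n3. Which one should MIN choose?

n1

n1.1 (MIN): min(6, -1, -20) = -20
n1.2 (MIN): min(-13, 20, 1) = -13
n1 (MAX): max(-20, -13) = -13
n2.1 (MIN): min(-4, -13, 9) = -13
n2.2 (MIN): min(15, 16, 5) = 5
n2 (MAX): max(-13, 5) = 5
n3.1 (MIN): min(10, -9) = -9
n3.2 (MIN): min(-4, -13, 7) = -13
n3 (MAX): max(-9, -13) = -9
n0 (MIN): min(-13, 5, -9) = -13
MIN at n0 wants the lowest of {n1=-13, n2=5, n3=-9}, so chooses n1.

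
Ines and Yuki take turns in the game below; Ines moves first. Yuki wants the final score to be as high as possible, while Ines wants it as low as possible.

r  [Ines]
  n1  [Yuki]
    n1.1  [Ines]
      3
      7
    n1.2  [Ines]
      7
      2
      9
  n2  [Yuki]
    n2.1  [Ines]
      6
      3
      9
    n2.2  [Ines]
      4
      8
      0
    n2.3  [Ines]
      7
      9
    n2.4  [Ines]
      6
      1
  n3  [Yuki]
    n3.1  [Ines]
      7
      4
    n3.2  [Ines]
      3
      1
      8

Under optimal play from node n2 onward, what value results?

n2.1 (Ines): min(6, 3, 9) = 3
n2.2 (Ines): min(4, 8, 0) = 0
n2.3 (Ines): min(7, 9) = 7
n2.4 (Ines): min(6, 1) = 1
n2 (Yuki): max(3, 0, 7, 1) = 7

7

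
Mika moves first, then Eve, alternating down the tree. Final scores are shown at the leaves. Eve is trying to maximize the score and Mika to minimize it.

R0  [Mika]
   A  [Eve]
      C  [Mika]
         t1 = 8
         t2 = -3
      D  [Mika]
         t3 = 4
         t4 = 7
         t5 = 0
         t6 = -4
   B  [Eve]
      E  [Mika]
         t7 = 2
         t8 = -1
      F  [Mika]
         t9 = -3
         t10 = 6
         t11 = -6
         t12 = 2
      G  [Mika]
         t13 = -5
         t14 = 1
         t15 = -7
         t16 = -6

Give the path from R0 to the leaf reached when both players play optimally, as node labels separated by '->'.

C (Mika): min(8, -3) = -3
D (Mika): min(4, 7, 0, -4) = -4
A (Eve): max(-3, -4) = -3
E (Mika): min(2, -1) = -1
F (Mika): min(-3, 6, -6, 2) = -6
G (Mika): min(-5, 1, -7, -6) = -7
B (Eve): max(-1, -6, -7) = -1
R0 (Mika): min(-3, -1) = -3
At R0, Mika picks A (lowest: -3).
At A, Eve picks C (highest: -3).
At C, Mika picks t2 (lowest: -3).
Terminal value -3.

R0 -> A -> C -> t2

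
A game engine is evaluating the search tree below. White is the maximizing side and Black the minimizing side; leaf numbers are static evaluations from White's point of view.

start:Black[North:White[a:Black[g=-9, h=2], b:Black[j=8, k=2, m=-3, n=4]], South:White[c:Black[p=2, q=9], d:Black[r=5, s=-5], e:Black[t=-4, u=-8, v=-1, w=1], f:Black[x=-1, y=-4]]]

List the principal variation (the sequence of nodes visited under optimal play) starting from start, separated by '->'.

a (Black): min(-9, 2) = -9
b (Black): min(8, 2, -3, 4) = -3
North (White): max(-9, -3) = -3
c (Black): min(2, 9) = 2
d (Black): min(5, -5) = -5
e (Black): min(-4, -8, -1, 1) = -8
f (Black): min(-1, -4) = -4
South (White): max(2, -5, -8, -4) = 2
start (Black): min(-3, 2) = -3
At start, Black picks North (lowest: -3).
At North, White picks b (highest: -3).
At b, Black picks m (lowest: -3).
Terminal value -3.

start -> North -> b -> m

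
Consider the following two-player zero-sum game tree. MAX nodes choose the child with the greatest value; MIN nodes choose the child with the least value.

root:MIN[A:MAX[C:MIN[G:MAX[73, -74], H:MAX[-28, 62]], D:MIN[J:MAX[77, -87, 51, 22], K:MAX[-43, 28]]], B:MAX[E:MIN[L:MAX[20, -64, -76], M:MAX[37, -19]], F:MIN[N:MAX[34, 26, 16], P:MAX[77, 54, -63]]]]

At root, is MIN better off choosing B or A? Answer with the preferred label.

B

L (MAX): max(20, -64, -76) = 20
M (MAX): max(37, -19) = 37
E (MIN): min(20, 37) = 20
N (MAX): max(34, 26, 16) = 34
P (MAX): max(77, 54, -63) = 77
F (MIN): min(34, 77) = 34
B (MAX): max(20, 34) = 34
G (MAX): max(73, -74) = 73
H (MAX): max(-28, 62) = 62
C (MIN): min(73, 62) = 62
J (MAX): max(77, -87, 51, 22) = 77
K (MAX): max(-43, 28) = 28
D (MIN): min(77, 28) = 28
A (MAX): max(62, 28) = 62
MIN prefers the lower value; B=34, A=62. B is better since 34 < 62.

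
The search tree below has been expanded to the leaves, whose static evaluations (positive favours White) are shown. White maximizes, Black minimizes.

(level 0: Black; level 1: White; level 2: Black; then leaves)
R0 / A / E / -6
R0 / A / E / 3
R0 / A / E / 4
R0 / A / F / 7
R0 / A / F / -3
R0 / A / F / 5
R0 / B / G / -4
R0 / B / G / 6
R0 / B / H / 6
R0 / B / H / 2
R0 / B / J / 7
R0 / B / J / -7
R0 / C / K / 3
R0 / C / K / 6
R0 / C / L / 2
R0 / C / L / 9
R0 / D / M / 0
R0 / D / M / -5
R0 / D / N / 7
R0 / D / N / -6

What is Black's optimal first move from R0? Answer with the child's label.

E (Black): min(-6, 3, 4) = -6
F (Black): min(7, -3, 5) = -3
A (White): max(-6, -3) = -3
G (Black): min(-4, 6) = -4
H (Black): min(6, 2) = 2
J (Black): min(7, -7) = -7
B (White): max(-4, 2, -7) = 2
K (Black): min(3, 6) = 3
L (Black): min(2, 9) = 2
C (White): max(3, 2) = 3
M (Black): min(0, -5) = -5
N (Black): min(7, -6) = -6
D (White): max(-5, -6) = -5
R0 (Black): min(-3, 2, 3, -5) = -5
Black at R0 wants the lowest of {A=-3, B=2, C=3, D=-5}, so chooses D.

D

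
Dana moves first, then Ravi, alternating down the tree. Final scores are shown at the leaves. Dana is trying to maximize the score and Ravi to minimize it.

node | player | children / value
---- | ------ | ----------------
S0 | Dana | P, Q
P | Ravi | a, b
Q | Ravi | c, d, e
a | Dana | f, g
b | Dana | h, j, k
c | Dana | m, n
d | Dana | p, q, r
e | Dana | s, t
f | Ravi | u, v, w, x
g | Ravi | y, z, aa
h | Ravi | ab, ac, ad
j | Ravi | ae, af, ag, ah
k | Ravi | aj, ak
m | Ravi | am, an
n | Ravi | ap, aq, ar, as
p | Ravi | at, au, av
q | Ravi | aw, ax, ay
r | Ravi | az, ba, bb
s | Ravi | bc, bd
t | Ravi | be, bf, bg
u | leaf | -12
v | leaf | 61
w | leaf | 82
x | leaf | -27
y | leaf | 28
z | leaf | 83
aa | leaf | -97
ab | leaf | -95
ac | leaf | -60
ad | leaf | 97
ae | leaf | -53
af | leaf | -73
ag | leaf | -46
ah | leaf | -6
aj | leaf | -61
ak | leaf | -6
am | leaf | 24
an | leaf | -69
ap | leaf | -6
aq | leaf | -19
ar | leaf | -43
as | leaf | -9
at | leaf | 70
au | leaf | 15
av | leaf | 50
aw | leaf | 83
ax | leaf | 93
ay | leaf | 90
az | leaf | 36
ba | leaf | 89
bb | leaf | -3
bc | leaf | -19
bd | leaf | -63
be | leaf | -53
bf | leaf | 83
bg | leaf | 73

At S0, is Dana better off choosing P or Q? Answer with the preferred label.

f (Ravi): min(-12, 61, 82, -27) = -27
g (Ravi): min(28, 83, -97) = -97
a (Dana): max(-27, -97) = -27
h (Ravi): min(-95, -60, 97) = -95
j (Ravi): min(-53, -73, -46, -6) = -73
k (Ravi): min(-61, -6) = -61
b (Dana): max(-95, -73, -61) = -61
P (Ravi): min(-27, -61) = -61
m (Ravi): min(24, -69) = -69
n (Ravi): min(-6, -19, -43, -9) = -43
c (Dana): max(-69, -43) = -43
p (Ravi): min(70, 15, 50) = 15
q (Ravi): min(83, 93, 90) = 83
r (Ravi): min(36, 89, -3) = -3
d (Dana): max(15, 83, -3) = 83
s (Ravi): min(-19, -63) = -63
t (Ravi): min(-53, 83, 73) = -53
e (Dana): max(-63, -53) = -53
Q (Ravi): min(-43, 83, -53) = -53
Dana prefers the higher value; P=-61, Q=-53. Q is better since -53 > -61.

Q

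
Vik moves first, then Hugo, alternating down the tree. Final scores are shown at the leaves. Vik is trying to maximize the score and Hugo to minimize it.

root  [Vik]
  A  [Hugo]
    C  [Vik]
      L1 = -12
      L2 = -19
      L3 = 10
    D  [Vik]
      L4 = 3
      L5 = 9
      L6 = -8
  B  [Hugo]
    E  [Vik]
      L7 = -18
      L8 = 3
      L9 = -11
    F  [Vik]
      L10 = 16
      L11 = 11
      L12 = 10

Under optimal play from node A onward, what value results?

C (Vik): max(-12, -19, 10) = 10
D (Vik): max(3, 9, -8) = 9
A (Hugo): min(10, 9) = 9

9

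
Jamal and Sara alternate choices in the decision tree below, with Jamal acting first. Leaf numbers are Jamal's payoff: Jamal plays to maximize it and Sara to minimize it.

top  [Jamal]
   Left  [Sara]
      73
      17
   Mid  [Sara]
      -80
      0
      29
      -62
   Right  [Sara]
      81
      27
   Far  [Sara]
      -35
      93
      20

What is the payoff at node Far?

-35

Far (Sara): min(-35, 93, 20) = -35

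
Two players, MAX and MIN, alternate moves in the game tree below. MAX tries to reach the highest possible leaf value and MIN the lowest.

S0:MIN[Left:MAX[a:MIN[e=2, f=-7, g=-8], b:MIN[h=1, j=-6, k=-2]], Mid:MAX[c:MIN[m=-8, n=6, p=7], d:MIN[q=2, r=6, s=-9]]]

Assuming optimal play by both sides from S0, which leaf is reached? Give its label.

m

a (MIN): min(2, -7, -8) = -8
b (MIN): min(1, -6, -2) = -6
Left (MAX): max(-8, -6) = -6
c (MIN): min(-8, 6, 7) = -8
d (MIN): min(2, 6, -9) = -9
Mid (MAX): max(-8, -9) = -8
S0 (MIN): min(-6, -8) = -8
At S0, MIN picks Mid (lowest: -8).
At Mid, MAX picks c (highest: -8).
At c, MIN picks m (lowest: -8).
Terminal value -8.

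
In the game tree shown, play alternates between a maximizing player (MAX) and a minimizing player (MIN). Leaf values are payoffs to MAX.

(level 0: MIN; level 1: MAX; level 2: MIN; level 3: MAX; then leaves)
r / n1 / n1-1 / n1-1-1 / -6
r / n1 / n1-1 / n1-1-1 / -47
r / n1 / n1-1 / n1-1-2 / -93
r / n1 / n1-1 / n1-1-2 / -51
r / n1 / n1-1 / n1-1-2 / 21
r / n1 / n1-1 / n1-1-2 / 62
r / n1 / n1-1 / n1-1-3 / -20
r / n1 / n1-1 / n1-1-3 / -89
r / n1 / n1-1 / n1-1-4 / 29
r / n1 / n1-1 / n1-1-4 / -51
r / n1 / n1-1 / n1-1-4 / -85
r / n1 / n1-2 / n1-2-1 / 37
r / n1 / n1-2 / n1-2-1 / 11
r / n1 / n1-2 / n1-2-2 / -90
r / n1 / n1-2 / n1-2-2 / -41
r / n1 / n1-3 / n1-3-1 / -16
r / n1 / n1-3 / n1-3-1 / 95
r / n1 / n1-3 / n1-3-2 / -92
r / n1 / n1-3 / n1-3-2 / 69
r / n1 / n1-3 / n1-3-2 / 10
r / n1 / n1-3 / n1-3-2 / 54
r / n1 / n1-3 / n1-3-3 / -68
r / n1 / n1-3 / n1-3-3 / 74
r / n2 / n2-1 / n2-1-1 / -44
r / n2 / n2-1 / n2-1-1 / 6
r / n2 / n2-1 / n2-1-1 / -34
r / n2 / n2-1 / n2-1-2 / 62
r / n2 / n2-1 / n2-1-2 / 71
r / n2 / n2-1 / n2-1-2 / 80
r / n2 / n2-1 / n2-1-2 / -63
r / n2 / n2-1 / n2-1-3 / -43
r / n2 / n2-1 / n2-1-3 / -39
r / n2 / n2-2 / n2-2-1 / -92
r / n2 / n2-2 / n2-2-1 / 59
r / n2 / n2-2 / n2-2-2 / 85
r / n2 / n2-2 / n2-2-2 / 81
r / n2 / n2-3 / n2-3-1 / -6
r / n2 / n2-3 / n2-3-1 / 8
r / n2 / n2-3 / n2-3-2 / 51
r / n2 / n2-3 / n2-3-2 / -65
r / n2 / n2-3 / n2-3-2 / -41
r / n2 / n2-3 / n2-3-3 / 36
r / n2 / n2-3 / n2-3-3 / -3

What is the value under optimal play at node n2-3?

8

n2-3-1 (MAX): max(-6, 8) = 8
n2-3-2 (MAX): max(51, -65, -41) = 51
n2-3-3 (MAX): max(36, -3) = 36
n2-3 (MIN): min(8, 51, 36) = 8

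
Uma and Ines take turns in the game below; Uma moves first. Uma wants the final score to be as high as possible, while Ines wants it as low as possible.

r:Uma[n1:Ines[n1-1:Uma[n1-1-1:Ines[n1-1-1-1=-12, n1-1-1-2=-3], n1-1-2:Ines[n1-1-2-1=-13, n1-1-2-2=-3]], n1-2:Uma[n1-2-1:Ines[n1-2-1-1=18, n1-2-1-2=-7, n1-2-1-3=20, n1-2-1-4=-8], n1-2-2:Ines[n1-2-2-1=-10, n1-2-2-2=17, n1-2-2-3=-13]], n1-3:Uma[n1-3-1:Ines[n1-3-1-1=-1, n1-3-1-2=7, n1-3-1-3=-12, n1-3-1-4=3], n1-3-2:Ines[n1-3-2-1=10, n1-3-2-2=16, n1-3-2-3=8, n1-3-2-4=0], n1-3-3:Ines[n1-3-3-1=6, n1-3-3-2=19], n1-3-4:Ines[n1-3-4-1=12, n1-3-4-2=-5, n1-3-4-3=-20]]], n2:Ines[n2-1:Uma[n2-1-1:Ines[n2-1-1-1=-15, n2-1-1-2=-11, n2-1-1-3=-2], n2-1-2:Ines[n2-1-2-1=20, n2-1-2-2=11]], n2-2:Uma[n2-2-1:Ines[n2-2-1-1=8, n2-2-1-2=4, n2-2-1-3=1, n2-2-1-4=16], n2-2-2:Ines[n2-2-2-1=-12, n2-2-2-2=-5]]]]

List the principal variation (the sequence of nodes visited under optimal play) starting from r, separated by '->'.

r -> n2 -> n2-2 -> n2-2-1 -> n2-2-1-3

n1-1-1 (Ines): min(-12, -3) = -12
n1-1-2 (Ines): min(-13, -3) = -13
n1-1 (Uma): max(-12, -13) = -12
n1-2-1 (Ines): min(18, -7, 20, -8) = -8
n1-2-2 (Ines): min(-10, 17, -13) = -13
n1-2 (Uma): max(-8, -13) = -8
n1-3-1 (Ines): min(-1, 7, -12, 3) = -12
n1-3-2 (Ines): min(10, 16, 8, 0) = 0
n1-3-3 (Ines): min(6, 19) = 6
n1-3-4 (Ines): min(12, -5, -20) = -20
n1-3 (Uma): max(-12, 0, 6, -20) = 6
n1 (Ines): min(-12, -8, 6) = -12
n2-1-1 (Ines): min(-15, -11, -2) = -15
n2-1-2 (Ines): min(20, 11) = 11
n2-1 (Uma): max(-15, 11) = 11
n2-2-1 (Ines): min(8, 4, 1, 16) = 1
n2-2-2 (Ines): min(-12, -5) = -12
n2-2 (Uma): max(1, -12) = 1
n2 (Ines): min(11, 1) = 1
r (Uma): max(-12, 1) = 1
At r, Uma picks n2 (highest: 1).
At n2, Ines picks n2-2 (lowest: 1).
At n2-2, Uma picks n2-2-1 (highest: 1).
At n2-2-1, Ines picks n2-2-1-3 (lowest: 1).
Terminal value 1.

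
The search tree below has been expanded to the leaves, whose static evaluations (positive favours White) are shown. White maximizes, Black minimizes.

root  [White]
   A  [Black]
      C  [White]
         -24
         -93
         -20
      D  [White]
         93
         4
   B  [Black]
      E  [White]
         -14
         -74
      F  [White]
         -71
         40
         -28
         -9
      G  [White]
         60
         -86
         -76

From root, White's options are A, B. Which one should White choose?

B

C (White): max(-24, -93, -20) = -20
D (White): max(93, 4) = 93
A (Black): min(-20, 93) = -20
E (White): max(-14, -74) = -14
F (White): max(-71, 40, -28, -9) = 40
G (White): max(60, -86, -76) = 60
B (Black): min(-14, 40, 60) = -14
root (White): max(-20, -14) = -14
White at root wants the highest of {A=-20, B=-14}, so chooses B.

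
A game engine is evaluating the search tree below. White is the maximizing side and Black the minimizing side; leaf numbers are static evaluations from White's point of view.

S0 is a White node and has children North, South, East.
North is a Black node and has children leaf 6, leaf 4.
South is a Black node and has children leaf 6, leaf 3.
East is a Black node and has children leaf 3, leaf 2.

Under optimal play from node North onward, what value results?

4

North (Black): min(6, 4) = 4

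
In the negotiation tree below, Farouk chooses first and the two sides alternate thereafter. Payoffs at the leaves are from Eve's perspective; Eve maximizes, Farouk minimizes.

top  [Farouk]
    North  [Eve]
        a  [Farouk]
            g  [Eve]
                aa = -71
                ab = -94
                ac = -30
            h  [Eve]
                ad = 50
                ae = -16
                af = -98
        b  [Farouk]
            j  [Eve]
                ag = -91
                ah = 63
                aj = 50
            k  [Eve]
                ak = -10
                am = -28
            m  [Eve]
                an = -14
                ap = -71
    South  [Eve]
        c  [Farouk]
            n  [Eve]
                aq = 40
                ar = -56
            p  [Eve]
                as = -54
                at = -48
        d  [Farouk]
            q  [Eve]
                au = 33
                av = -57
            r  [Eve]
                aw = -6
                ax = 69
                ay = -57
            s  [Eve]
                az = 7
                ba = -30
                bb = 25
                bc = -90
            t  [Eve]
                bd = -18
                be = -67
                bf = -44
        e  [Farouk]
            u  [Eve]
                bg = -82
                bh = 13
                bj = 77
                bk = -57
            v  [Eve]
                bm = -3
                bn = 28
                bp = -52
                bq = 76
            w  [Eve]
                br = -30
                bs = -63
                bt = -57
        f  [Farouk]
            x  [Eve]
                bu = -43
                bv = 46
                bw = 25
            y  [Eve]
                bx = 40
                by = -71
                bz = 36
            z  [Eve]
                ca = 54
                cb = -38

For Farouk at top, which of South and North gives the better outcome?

North

n (Eve): max(40, -56) = 40
p (Eve): max(-54, -48) = -48
c (Farouk): min(40, -48) = -48
q (Eve): max(33, -57) = 33
r (Eve): max(-6, 69, -57) = 69
s (Eve): max(7, -30, 25, -90) = 25
t (Eve): max(-18, -67, -44) = -18
d (Farouk): min(33, 69, 25, -18) = -18
u (Eve): max(-82, 13, 77, -57) = 77
v (Eve): max(-3, 28, -52, 76) = 76
w (Eve): max(-30, -63, -57) = -30
e (Farouk): min(77, 76, -30) = -30
x (Eve): max(-43, 46, 25) = 46
y (Eve): max(40, -71, 36) = 40
z (Eve): max(54, -38) = 54
f (Farouk): min(46, 40, 54) = 40
South (Eve): max(-48, -18, -30, 40) = 40
g (Eve): max(-71, -94, -30) = -30
h (Eve): max(50, -16, -98) = 50
a (Farouk): min(-30, 50) = -30
j (Eve): max(-91, 63, 50) = 63
k (Eve): max(-10, -28) = -10
m (Eve): max(-14, -71) = -14
b (Farouk): min(63, -10, -14) = -14
North (Eve): max(-30, -14) = -14
Farouk prefers the lower value; South=40, North=-14. North is better since -14 < 40.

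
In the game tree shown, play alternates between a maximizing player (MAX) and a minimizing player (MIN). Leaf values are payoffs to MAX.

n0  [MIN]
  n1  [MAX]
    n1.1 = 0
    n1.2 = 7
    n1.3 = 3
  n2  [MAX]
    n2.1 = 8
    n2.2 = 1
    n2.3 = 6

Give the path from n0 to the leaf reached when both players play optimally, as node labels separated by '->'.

n1 (MAX): max(0, 7, 3) = 7
n2 (MAX): max(8, 1, 6) = 8
n0 (MIN): min(7, 8) = 7
At n0, MIN picks n1 (lowest: 7).
At n1, MAX picks n1.2 (highest: 7).
Terminal value 7.

n0 -> n1 -> n1.2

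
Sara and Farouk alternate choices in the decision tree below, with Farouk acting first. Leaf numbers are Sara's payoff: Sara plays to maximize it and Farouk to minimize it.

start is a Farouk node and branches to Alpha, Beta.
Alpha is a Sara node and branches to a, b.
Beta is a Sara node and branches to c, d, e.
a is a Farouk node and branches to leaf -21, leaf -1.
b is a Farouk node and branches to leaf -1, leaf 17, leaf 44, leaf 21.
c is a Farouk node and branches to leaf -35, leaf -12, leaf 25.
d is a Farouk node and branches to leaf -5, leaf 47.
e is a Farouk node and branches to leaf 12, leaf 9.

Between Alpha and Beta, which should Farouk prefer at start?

a (Farouk): min(-21, -1) = -21
b (Farouk): min(-1, 17, 44, 21) = -1
Alpha (Sara): max(-21, -1) = -1
c (Farouk): min(-35, -12, 25) = -35
d (Farouk): min(-5, 47) = -5
e (Farouk): min(12, 9) = 9
Beta (Sara): max(-35, -5, 9) = 9
Farouk prefers the lower value; Alpha=-1, Beta=9. Alpha is better since -1 < 9.

Alpha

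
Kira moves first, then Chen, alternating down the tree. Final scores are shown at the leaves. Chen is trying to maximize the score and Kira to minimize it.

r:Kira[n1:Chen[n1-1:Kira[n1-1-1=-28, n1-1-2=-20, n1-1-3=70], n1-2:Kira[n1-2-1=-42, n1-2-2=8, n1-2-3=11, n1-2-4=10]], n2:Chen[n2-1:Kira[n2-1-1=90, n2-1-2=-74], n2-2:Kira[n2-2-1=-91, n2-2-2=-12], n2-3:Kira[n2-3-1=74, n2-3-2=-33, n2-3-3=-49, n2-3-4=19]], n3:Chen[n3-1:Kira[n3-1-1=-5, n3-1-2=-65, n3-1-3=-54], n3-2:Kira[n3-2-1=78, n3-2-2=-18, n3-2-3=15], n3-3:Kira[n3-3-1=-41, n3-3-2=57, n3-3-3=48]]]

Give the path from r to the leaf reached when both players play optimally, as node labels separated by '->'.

n1-1 (Kira): min(-28, -20, 70) = -28
n1-2 (Kira): min(-42, 8, 11, 10) = -42
n1 (Chen): max(-28, -42) = -28
n2-1 (Kira): min(90, -74) = -74
n2-2 (Kira): min(-91, -12) = -91
n2-3 (Kira): min(74, -33, -49, 19) = -49
n2 (Chen): max(-74, -91, -49) = -49
n3-1 (Kira): min(-5, -65, -54) = -65
n3-2 (Kira): min(78, -18, 15) = -18
n3-3 (Kira): min(-41, 57, 48) = -41
n3 (Chen): max(-65, -18, -41) = -18
r (Kira): min(-28, -49, -18) = -49
At r, Kira picks n2 (lowest: -49).
At n2, Chen picks n2-3 (highest: -49).
At n2-3, Kira picks n2-3-3 (lowest: -49).
Terminal value -49.

r -> n2 -> n2-3 -> n2-3-3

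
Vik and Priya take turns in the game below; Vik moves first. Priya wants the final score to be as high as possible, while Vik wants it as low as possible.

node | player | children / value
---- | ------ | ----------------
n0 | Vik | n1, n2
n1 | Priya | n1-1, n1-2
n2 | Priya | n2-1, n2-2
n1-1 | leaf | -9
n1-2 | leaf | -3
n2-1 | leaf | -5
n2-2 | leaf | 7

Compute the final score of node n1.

n1 (Priya): max(-9, -3) = -3

-3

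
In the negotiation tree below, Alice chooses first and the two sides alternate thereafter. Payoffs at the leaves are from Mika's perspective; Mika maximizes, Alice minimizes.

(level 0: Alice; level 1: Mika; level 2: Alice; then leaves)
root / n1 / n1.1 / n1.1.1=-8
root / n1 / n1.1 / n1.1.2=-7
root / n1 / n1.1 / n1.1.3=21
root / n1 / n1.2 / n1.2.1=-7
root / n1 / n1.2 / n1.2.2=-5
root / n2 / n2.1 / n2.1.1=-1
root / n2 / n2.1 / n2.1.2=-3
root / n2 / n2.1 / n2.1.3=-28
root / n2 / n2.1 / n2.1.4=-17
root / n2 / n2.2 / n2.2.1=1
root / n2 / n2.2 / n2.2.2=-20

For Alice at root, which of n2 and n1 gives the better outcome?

n2.1 (Alice): min(-1, -3, -28, -17) = -28
n2.2 (Alice): min(1, -20) = -20
n2 (Mika): max(-28, -20) = -20
n1.1 (Alice): min(-8, -7, 21) = -8
n1.2 (Alice): min(-7, -5) = -7
n1 (Mika): max(-8, -7) = -7
Alice prefers the lower value; n2=-20, n1=-7. n2 is better since -20 < -7.

n2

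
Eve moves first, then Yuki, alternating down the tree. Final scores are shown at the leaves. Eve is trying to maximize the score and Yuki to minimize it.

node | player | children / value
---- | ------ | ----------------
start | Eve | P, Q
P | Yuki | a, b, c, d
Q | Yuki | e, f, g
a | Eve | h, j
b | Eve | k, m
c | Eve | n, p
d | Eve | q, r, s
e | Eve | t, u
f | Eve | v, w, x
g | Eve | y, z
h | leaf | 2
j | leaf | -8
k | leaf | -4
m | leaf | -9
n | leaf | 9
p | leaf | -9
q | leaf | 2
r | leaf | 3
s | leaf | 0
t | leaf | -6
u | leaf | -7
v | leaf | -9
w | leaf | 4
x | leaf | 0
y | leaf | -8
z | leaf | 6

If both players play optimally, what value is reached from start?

-4

a (Eve): max(2, -8) = 2
b (Eve): max(-4, -9) = -4
c (Eve): max(9, -9) = 9
d (Eve): max(2, 3, 0) = 3
P (Yuki): min(2, -4, 9, 3) = -4
e (Eve): max(-6, -7) = -6
f (Eve): max(-9, 4, 0) = 4
g (Eve): max(-8, 6) = 6
Q (Yuki): min(-6, 4, 6) = -6
start (Eve): max(-4, -6) = -4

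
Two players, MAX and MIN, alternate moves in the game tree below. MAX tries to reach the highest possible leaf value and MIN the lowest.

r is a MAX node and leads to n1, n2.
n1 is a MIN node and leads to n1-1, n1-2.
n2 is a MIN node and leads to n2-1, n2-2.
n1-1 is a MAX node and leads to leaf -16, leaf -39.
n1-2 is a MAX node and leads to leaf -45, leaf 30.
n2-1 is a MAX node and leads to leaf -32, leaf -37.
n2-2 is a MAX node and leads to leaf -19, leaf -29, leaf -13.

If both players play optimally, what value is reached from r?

n1-1 (MAX): max(-16, -39) = -16
n1-2 (MAX): max(-45, 30) = 30
n1 (MIN): min(-16, 30) = -16
n2-1 (MAX): max(-32, -37) = -32
n2-2 (MAX): max(-19, -29, -13) = -13
n2 (MIN): min(-32, -13) = -32
r (MAX): max(-16, -32) = -16

-16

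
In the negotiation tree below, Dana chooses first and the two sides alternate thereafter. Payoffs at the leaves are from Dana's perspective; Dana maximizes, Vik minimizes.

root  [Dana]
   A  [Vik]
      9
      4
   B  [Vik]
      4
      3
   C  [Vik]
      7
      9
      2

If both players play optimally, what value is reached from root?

A (Vik): min(9, 4) = 4
B (Vik): min(4, 3) = 3
C (Vik): min(7, 9, 2) = 2
root (Dana): max(4, 3, 2) = 4

4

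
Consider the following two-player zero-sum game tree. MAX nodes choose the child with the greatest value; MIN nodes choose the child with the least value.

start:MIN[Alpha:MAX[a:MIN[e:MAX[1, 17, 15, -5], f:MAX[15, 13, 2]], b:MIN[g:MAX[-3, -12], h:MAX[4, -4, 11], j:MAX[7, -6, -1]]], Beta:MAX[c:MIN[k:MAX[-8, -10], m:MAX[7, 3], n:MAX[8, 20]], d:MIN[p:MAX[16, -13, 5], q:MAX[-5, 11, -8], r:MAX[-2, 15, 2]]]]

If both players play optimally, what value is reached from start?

e (MAX): max(1, 17, 15, -5) = 17
f (MAX): max(15, 13, 2) = 15
a (MIN): min(17, 15) = 15
g (MAX): max(-3, -12) = -3
h (MAX): max(4, -4, 11) = 11
j (MAX): max(7, -6, -1) = 7
b (MIN): min(-3, 11, 7) = -3
Alpha (MAX): max(15, -3) = 15
k (MAX): max(-8, -10) = -8
m (MAX): max(7, 3) = 7
n (MAX): max(8, 20) = 20
c (MIN): min(-8, 7, 20) = -8
p (MAX): max(16, -13, 5) = 16
q (MAX): max(-5, 11, -8) = 11
r (MAX): max(-2, 15, 2) = 15
d (MIN): min(16, 11, 15) = 11
Beta (MAX): max(-8, 11) = 11
start (MIN): min(15, 11) = 11

11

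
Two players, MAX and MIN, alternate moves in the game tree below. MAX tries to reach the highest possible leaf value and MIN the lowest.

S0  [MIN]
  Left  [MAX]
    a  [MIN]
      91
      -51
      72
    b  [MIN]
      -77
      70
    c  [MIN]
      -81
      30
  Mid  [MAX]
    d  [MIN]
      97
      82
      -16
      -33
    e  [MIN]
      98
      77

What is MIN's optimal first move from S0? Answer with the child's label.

Left

a (MIN): min(91, -51, 72) = -51
b (MIN): min(-77, 70) = -77
c (MIN): min(-81, 30) = -81
Left (MAX): max(-51, -77, -81) = -51
d (MIN): min(97, 82, -16, -33) = -33
e (MIN): min(98, 77) = 77
Mid (MAX): max(-33, 77) = 77
S0 (MIN): min(-51, 77) = -51
MIN at S0 wants the lowest of {Left=-51, Mid=77}, so chooses Left.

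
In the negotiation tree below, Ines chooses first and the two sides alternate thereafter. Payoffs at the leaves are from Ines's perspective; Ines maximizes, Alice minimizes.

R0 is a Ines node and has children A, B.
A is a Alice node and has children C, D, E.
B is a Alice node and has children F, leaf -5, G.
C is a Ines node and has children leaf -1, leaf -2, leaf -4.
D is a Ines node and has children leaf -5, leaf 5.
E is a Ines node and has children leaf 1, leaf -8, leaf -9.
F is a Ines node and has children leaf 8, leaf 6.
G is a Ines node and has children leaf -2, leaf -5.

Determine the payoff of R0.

-1

C (Ines): max(-1, -2, -4) = -1
D (Ines): max(-5, 5) = 5
E (Ines): max(1, -8, -9) = 1
A (Alice): min(-1, 5, 1) = -1
F (Ines): max(8, 6) = 8
G (Ines): max(-2, -5) = -2
B (Alice): min(8, -5, -2) = -5
R0 (Ines): max(-1, -5) = -1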